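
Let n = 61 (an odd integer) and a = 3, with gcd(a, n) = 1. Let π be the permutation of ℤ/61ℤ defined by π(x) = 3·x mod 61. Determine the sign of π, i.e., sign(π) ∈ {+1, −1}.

+1

Trace 41: π^k(41) = [41, 1, 3, 9, 27, 20, 60] for k=0..6.
7 cycles of lengths [10, 10, 10, 10, 10, 10, 1].
7 cycles on 61: each ℓ→(−1)^(ℓ−1), product (−1)^54 = +1.
(3|61)_J = +1 (Zolotarev's lemma cross-check).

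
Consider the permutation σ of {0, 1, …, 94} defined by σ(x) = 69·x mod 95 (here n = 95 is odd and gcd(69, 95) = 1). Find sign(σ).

-1

Orbit of 1 under x↦69x: [1, 69, 11, 94, 26, 84]… (length divides ord_95(69)).
π_69 has 18 disjoint cycles with lengths [6, 6, 6, 6, 6, 6, 6, 6, 6, 6, 6, 6, 6, 6, 6, 2, 2, 1] on {0,…,94}.
n − c = 95 − 18 = 77; sign = (−1)^77 = -1.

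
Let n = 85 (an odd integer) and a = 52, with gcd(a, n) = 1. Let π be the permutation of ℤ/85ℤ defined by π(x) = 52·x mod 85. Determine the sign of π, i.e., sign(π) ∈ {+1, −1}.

Orbit of 52 under x↦52x: [52, 69, 18, 1]… (length divides ord_85(52)).
The orbit structure of x ↦ 52x mod 85: 34 orbits of sizes [4, 4, 4, 4, 4, 4, 4, 4, 4, 4, 4, 4, 4, 4, 4, 4, 4, 1, 1, 1, 1, 1, 1, 1, 1, 1, 1, 1, 1, 1, 1, 1, 1, 1].
85 − 34 = 51 transpositions; sign(π) = (−1)^51 = -1.

-1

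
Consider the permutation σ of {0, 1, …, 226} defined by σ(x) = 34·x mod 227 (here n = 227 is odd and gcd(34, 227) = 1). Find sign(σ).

Orbit of 209 under x↦34x: [209, 69, 76, 87, 7, 11, 147]… (length divides ord_227(34)).
3 cycles of lengths [113, 113, 1].
sign(π) = (−1)^{n − #cycles} = (−1)^{227−3} = (−1)^224 = +1.

+1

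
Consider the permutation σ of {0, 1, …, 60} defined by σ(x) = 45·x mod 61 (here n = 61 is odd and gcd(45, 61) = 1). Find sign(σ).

Trace 57: π^k(57) = [57, 3, 13, 36, 34, 5, 42] for k=0..6.
Cycle type of π: 30×2 + 1; total 3 cycles.
n − c = 61 − 3 = 58; sign = (−1)^58 = +1.
The Jacobi symbol (45|61) = +1 (Zolotarev) agrees.

+1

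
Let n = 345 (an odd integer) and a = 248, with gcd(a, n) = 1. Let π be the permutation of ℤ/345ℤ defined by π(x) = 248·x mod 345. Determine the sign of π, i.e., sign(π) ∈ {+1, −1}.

+1

Start at x=233: 233 → 169 → 167 → 16 → 173 → 124 → 47 → … (one orbit).
15 cycles of lengths [44, 44, 44, 44, 44, 44, 22, 22, 11, 11, 4, 4, 4, 2, 1].
345 − 15 = 330 transpositions; sign(π) = (−1)^330 = +1.
Check: (248/345) = +1 by Zolotarev.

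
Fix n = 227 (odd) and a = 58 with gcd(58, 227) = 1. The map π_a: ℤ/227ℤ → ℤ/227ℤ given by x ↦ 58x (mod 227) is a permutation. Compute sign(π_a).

-1

Trace 69: π^k(69) = [69, 143, 122, 39, 219, 217, 101] for k=0..6.
2 cycles of lengths [226, 1].
2 cycles on 227: each ℓ→(−1)^(ℓ−1), product (−1)^225 = -1.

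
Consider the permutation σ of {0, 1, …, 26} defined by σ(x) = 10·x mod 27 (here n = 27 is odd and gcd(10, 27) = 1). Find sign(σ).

Orbit of 10 under x↦10x: [10, 19, 1]… (length divides ord_27(10)).
Decompose π into cycles: lengths [3, 3, 3, 3, 3, 3, 1, 1, 1, 1, 1, 1, 1, 1, 1] (15 cycles, including the fixed point 0).
27 − 15 = 12 transpositions; sign(π) = (−1)^12 = +1.

+1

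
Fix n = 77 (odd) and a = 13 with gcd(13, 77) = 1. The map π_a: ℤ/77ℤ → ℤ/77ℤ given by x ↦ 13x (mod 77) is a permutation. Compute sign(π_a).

Start at x=1: 1 → 13 → 15 → 41 → 71 → 76 → 64 → … (one orbit).
The orbit structure of x ↦ 13x mod 77: 11 orbits of sizes [10, 10, 10, 10, 10, 10, 10, 2, 2, 2, 1].
With 11 cycles on 77 points, sign = (−1)^{77−11} = +1.
(13|77)_J = +1 (Zolotarev's lemma cross-check).

+1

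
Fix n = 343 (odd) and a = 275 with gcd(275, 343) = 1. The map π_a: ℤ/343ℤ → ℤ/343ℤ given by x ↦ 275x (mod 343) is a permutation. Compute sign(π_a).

+1

Orbit of 50 under x↦275x: [50, 30, 18, 148, 226, 67, 246]… (length divides ord_343(275)).
Decompose π into cycles: lengths [21, 21, 21, 21, 21, 21, 21, 21, 21, 21, 21, 21, 21, 21, 3, 3, 3, 3, 3, 3, 3, 3, 3, 3, 3, 3, 3, 3, 3, 3, 1] (31 cycles, including the fixed point 0).
31 cycles on 343: each ℓ→(−1)^(ℓ−1), product (−1)^312 = +1.
Check: (275/343) = +1 by Zolotarev.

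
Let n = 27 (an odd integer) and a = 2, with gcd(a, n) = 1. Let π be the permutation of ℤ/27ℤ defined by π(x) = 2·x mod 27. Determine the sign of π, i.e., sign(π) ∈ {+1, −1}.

-1

Trace 19: π^k(19) = [19, 11, 22, 17, 7, 14, 1] for k=0..6.
The orbit structure of x ↦ 2x mod 27: 4 orbits of sizes [18, 6, 2, 1].
Σ(ℓ_i−1) = 27−4 = 23; sign = (−1)^23 = -1.
(2|27)_J = -1 (Zolotarev's lemma cross-check).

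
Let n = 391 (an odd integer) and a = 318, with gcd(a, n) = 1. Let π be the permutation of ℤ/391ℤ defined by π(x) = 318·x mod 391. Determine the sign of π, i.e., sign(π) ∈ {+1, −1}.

Start at x=128: 128 → 40 → 208 → 65 → 338 → 350 → 256 → … (one orbit).
The orbit structure of x ↦ 318x mod 391: 5 orbits of sizes [176, 176, 22, 16, 1].
5 cycles on 391: each ℓ→(−1)^(ℓ−1), product (−1)^386 = +1.

+1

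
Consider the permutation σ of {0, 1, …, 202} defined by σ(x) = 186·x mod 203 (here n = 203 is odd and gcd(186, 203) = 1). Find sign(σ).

-1

Trace 57: π^k(57) = [57, 46, 30, 99, 144, 191, 1] for k=0..6.
The orbit structure of x ↦ 186x mod 203: 24 orbits of sizes [12, 12, 12, 12, 12, 12, 12, 12, 12, 12, 12, 12, 12, 12, 4, 4, 4, 4, 4, 4, 4, 3, 3, 1].
n − c = 203 − 24 = 179; sign = (−1)^179 = -1.
The Jacobi symbol (186|203) = -1 (Zolotarev) agrees.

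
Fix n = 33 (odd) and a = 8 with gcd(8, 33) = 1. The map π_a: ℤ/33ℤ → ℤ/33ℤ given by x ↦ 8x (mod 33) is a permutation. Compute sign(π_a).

Orbit of 1 under x↦8x: [1, 8, 31, 17, 4, 32, 25]… (length divides ord_33(8)).
The orbit structure of x ↦ 8x mod 33: 5 orbits of sizes [10, 10, 10, 2, 1].
33 − 5 = 28 transpositions; sign(π) = (−1)^28 = +1.
Zolotarev: (8|33) = +1, matching the cycle-count sign.

+1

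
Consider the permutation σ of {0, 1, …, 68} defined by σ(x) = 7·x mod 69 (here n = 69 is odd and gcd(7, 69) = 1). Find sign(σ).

Orbit of 49 under x↦7x: [49, 67, 55, 40, 4, 28, 58]… (length divides ord_69(7)).
π_7 has 6 disjoint cycles with lengths [22, 22, 22, 1, 1, 1] on {0,…,68}.
69 − 6 = 63 transpositions; sign(π) = (−1)^63 = -1.

-1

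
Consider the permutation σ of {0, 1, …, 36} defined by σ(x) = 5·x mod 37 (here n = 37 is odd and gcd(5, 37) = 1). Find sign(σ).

-1

Trace 9: π^k(9) = [9, 8, 3, 15, 1, 5, 25] for k=0..6.
π_5 has 2 disjoint cycles with lengths [36, 1] on {0,…,36}.
sign(π) = (−1)^{n − #cycles} = (−1)^{37−2} = (−1)^35 = -1.
The Jacobi symbol (5|37) = -1 (Zolotarev) agrees.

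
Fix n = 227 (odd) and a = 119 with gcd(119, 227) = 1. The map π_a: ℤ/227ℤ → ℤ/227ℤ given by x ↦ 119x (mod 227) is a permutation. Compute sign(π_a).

Orbit of 24 under x↦119x: [24, 132, 45, 134, 56, 81, 105]… (length divides ord_227(119)).
The orbit structure of x ↦ 119x mod 227: 2 orbits of sizes [226, 1].
n − c = 227 − 2 = 225; sign = (−1)^225 = -1.
Zolotarev: (119|227) = -1, matching the cycle-count sign.

-1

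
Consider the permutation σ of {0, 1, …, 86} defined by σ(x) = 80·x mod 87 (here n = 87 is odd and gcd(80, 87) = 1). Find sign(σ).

-1

Orbit of 52 under x↦80x: [52, 71, 25, 86, 7, 38, 82]… (length divides ord_87(80)).
π_80 has 8 disjoint cycles with lengths [14, 14, 14, 14, 14, 14, 2, 1] on {0,…,86}.
sign(π) = (−1)^{n − #cycles} = (−1)^{87−8} = (−1)^79 = -1.
The Jacobi symbol (80|87) = -1 (Zolotarev) agrees.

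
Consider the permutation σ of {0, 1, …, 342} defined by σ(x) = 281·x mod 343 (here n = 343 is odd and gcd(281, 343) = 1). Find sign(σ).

Start at x=29: 29 → 260 → 1 → 281 → 71 → 57 → 239 → … (one orbit).
19 cycles of lengths [49, 49, 49, 49, 49, 49, 7, 7, 7, 7, 7, 7, 1, 1, 1, 1, 1, 1, 1].
n − c = 343 − 19 = 324; sign = (−1)^324 = +1.

+1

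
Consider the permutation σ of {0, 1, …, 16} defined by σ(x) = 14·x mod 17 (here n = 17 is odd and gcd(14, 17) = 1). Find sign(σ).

Trace 15: π^k(15) = [15, 6, 16, 3, 8, 10, 4] for k=0..6.
Cycle type of π: 16 + 1; total 2 cycles.
2 cycles on 17: each ℓ→(−1)^(ℓ−1), product (−1)^15 = -1.
Via Zolotarev, sign(π_{14}) = (14|17) = -1.

-1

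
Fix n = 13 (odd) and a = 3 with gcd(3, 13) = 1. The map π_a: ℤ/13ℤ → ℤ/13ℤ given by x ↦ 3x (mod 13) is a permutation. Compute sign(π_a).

+1

Start at x=9: 9 → 1 → 3 → 9 (one orbit).
Cycle lengths of π_3 on ℤ/13ℤ: [3, 3, 3, 3, 1]; 5 cycles in total.
13 − 5 = 8 transpositions; sign(π) = (−1)^8 = +1.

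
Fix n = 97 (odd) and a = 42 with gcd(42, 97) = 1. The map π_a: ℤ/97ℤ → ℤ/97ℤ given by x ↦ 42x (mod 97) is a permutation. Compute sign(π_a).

-1

Start at x=20: 20 → 64 → 69 → 85 → 78 → 75 → 46 → … (one orbit).
Cycle lengths of π_42 on ℤ/97ℤ: [32, 32, 32, 1]; 4 cycles in total.
4 cycles on 97: each ℓ→(−1)^(ℓ−1), product (−1)^93 = -1.
Check: (42/97) = -1 by Zolotarev.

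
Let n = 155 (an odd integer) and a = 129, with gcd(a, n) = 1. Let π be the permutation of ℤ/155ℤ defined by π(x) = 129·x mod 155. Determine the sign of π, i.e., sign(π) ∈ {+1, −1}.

+1

Trace 56: π^k(56) = [56, 94, 36, 149, 1, 129] for k=0..5.
The orbit structure of x ↦ 129x mod 155: 33 orbits of sizes [6, 6, 6, 6, 6, 6, 6, 6, 6, 6, 6, 6, 6, 6, 6, 6, 6, 6, 6, 6, 3, 3, 3, 3, 3, 3, 3, 3, 3, 3, 2, 2, 1].
155 − 33 = 122 transpositions; sign(π) = (−1)^122 = +1.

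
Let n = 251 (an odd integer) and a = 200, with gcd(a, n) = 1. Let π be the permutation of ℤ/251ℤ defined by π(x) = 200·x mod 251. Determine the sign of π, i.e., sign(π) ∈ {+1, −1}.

Trace 40: π^k(40) = [40, 219, 126, 100, 171, 64, 250] for k=0..6.
Cycle type of π: 50×5 + 1; total 6 cycles.
251 − 6 = 245 transpositions; sign(π) = (−1)^245 = -1.

-1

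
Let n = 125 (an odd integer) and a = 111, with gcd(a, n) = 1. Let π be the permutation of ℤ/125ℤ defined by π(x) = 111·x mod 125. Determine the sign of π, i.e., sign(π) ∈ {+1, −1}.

Trace 116: π^k(116) = [116, 1, 111, 71, 6, 41, 51] for k=0..6.
Cycle lengths of π_111 on ℤ/125ℤ: [25, 25, 25, 25, 5, 5, 5, 5, 1, 1, 1, 1, 1]; 13 cycles in total.
125 − 13 = 112 transpositions; sign(π) = (−1)^112 = +1.

+1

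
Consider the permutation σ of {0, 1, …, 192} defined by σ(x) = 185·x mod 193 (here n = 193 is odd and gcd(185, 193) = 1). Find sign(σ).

+1

Orbit of 170 under x↦185x: [170, 184, 72, 3, 169, 192, 8]… (length divides ord_193(185)).
π_185 has 7 disjoint cycles with lengths [32, 32, 32, 32, 32, 32, 1] on {0,…,192}.
Σ(ℓ_i−1) = 193−7 = 186; sign = (−1)^186 = +1.
(185|193)_J = +1 (Zolotarev's lemma cross-check).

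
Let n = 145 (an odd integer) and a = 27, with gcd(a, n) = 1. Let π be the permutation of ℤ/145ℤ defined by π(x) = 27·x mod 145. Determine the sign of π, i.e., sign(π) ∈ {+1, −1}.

+1

Orbit of 4 under x↦27x: [4, 108, 16, 142, 64, 133, 111]… (length divides ord_145(27)).
Decompose π into cycles: lengths [28, 28, 28, 28, 28, 4, 1] (7 cycles, including the fixed point 0).
145 − 7 = 138 transpositions; sign(π) = (−1)^138 = +1.
Zolotarev: (27|145) = +1, matching the cycle-count sign.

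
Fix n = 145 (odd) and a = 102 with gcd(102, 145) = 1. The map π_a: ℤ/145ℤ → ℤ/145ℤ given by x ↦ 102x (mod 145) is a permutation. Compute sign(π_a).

Orbit of 81 under x↦102x: [81, 142, 129, 108, 141, 27, 144]… (length divides ord_145(102)).
Cycle type of π: 28×5 + 4 + 1; total 7 cycles.
Σ(ℓ_i−1) = 145−7 = 138; sign = (−1)^138 = +1.

+1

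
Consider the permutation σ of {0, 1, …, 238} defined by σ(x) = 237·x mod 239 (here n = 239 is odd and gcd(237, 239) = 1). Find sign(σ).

Start at x=59: 59 → 121 → 236 → 6 → 227 → 24 → 191 → … (one orbit).
π_237 has 2 disjoint cycles with lengths [238, 1] on {0,…,238}.
With 2 cycles on 239 points, sign = (−1)^{239−2} = -1.

-1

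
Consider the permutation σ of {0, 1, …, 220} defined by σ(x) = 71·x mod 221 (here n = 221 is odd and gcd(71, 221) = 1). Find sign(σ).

Trace 179: π^k(179) = [179, 112, 217, 158, 168, 215, 16] for k=0..6.
The orbit structure of x ↦ 71x mod 221: 7 orbits of sizes [48, 48, 48, 48, 16, 12, 1].
Σ(ℓ_i−1) = 221−7 = 214; sign = (−1)^214 = +1.
Zolotarev: (71|221) = +1, matching the cycle-count sign.

+1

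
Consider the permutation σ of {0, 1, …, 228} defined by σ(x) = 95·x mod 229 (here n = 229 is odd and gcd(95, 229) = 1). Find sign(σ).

+1

Trace 1: π^k(1) = [1, 95, 94, 228, 134, 135] for k=0..5.
Cycle lengths of π_95 on ℤ/229ℤ: [6, 6, 6, 6, 6, 6, 6, 6, 6, 6, 6, 6, 6, 6, 6, 6, 6, 6, 6, 6, 6, 6, 6, 6, 6, 6, 6, 6, 6, 6, 6, 6, 6, 6, 6, 6, 6, 6, 1]; 39 cycles in total.
Σ(ℓ_i−1) = 229−39 = 190; sign = (−1)^190 = +1.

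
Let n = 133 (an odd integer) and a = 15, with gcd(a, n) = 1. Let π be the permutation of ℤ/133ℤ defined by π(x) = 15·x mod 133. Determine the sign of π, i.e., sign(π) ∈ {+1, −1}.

-1

Orbit of 127 under x↦15x: [127, 43, 113, 99, 22, 64, 29]… (length divides ord_133(15)).
Cycle lengths of π_15 on ℤ/133ℤ: [18, 18, 18, 18, 18, 18, 18, 1, 1, 1, 1, 1, 1, 1]; 14 cycles in total.
sign(π) = (−1)^{n − #cycles} = (−1)^{133−14} = (−1)^119 = -1.
(15|133)_J = -1 (Zolotarev's lemma cross-check).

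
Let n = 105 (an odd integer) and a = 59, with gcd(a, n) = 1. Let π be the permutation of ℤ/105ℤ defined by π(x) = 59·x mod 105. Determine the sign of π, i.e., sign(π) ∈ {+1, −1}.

+1

Start at x=104: 104 → 46 → 89 → 1 → 59 → 16 → 104 (one orbit).
Decompose π into cycles: lengths [6, 6, 6, 6, 6, 6, 6, 6, 6, 6, 6, 6, 6, 6, 6, 2, 2, 2, 2, 2, 2, 2, 1] (23 cycles, including the fixed point 0).
With 23 cycles on 105 points, sign = (−1)^{105−23} = +1.
The Jacobi symbol (59|105) = +1 (Zolotarev) agrees.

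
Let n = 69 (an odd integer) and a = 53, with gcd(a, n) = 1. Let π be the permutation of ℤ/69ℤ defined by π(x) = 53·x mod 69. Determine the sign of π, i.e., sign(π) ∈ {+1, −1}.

+1

Trace 65: π^k(65) = [65, 64, 11, 31, 56, 1, 53] for k=0..6.
The orbit structure of x ↦ 53x mod 69: 5 orbits of sizes [22, 22, 22, 2, 1].
Σ(ℓ_i−1) = 69−5 = 64; sign = (−1)^64 = +1.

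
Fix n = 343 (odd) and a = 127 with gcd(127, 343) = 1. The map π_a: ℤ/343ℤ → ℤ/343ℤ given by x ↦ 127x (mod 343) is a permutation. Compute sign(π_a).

Orbit of 246 under x↦127x: [246, 29, 253, 232, 309, 141, 71]… (length divides ord_343(127)).
π_127 has 19 disjoint cycles with lengths [49, 49, 49, 49, 49, 49, 7, 7, 7, 7, 7, 7, 1, 1, 1, 1, 1, 1, 1] on {0,…,342}.
343 − 19 = 324 transpositions; sign(π) = (−1)^324 = +1.

+1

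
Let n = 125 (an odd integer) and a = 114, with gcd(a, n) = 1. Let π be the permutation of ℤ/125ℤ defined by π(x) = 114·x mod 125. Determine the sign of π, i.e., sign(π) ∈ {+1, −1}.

+1

Trace 84: π^k(84) = [84, 76, 39, 71, 94, 91, 124] for k=0..6.
Decompose π into cycles: lengths [50, 50, 10, 10, 2, 2, 1] (7 cycles, including the fixed point 0).
125 − 7 = 118 transpositions; sign(π) = (−1)^118 = +1.
Check: (114/125) = +1 by Zolotarev.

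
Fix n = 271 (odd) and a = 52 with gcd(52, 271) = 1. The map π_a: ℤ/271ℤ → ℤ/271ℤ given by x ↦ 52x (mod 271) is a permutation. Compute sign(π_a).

Start at x=66: 66 → 180 → 146 → 4 → 208 → 247 → 107 → … (one orbit).
Cycle type of π: 270 + 1; total 2 cycles.
With 2 cycles on 271 points, sign = (−1)^{271−2} = -1.

-1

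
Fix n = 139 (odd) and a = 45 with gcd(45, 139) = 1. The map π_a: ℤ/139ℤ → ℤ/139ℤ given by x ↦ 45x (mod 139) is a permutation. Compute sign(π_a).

+1

Trace 34: π^k(34) = [34, 1, 45, 79, 80, 125, 65] for k=0..6.
The orbit structure of x ↦ 45x mod 139: 7 orbits of sizes [23, 23, 23, 23, 23, 23, 1].
Σ(ℓ_i−1) = 139−7 = 132; sign = (−1)^132 = +1.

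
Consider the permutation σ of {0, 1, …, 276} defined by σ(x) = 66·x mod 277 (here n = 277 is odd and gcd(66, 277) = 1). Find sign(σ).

Start at x=157: 157 → 113 → 256 → 276 → 211 → 76 → 30 → … (one orbit).
π_66 has 7 disjoint cycles with lengths [46, 46, 46, 46, 46, 46, 1] on {0,…,276}.
7 cycles on 277: each ℓ→(−1)^(ℓ−1), product (−1)^270 = +1.

+1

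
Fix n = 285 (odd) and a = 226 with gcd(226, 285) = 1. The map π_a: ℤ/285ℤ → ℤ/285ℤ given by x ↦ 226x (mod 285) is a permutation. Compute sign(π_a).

Trace 106: π^k(106) = [106, 16, 196, 121, 271, 256, 1] for k=0..6.
The orbit structure of x ↦ 226x mod 285: 45 orbits of sizes [9, 9, 9, 9, 9, 9, 9, 9, 9, 9, 9, 9, 9, 9, 9, 9, 9, 9, 9, 9, 9, 9, 9, 9, 9, 9, 9, 9, 9, 9, 1, 1, 1, 1, 1, 1, 1, 1, 1, 1, 1, 1, 1, 1, 1].
With 45 cycles on 285 points, sign = (−1)^{285−45} = +1.

+1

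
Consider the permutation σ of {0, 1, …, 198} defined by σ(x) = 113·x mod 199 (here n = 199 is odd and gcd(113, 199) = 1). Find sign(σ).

-1

Orbit of 135 under x↦113x: [135, 131, 77, 144, 153, 175, 74]… (length divides ord_199(113)).
Decompose π into cycles: lengths [198, 1] (2 cycles, including the fixed point 0).
199 − 2 = 197 transpositions; sign(π) = (−1)^197 = -1.
The Jacobi symbol (113|199) = -1 (Zolotarev) agrees.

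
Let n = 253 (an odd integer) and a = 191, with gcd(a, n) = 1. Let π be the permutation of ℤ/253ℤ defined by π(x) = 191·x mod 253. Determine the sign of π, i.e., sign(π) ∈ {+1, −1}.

-1

Orbit of 191 under x↦191x: [191, 49, 251, 124, 155, 4, 5]… (length divides ord_253(191)).
Cycle type of π: 110×2 + 22 + 5×2 + 1; total 6 cycles.
Σ(ℓ_i−1) = 253−6 = 247; sign = (−1)^247 = -1.
Zolotarev: (191|253) = -1, matching the cycle-count sign.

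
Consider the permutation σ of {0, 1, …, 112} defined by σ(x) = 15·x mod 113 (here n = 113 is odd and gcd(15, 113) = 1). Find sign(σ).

Orbit of 112 under x↦15x: [112, 98, 1, 15]… (length divides ord_113(15)).
29 cycles of lengths [4, 4, 4, 4, 4, 4, 4, 4, 4, 4, 4, 4, 4, 4, 4, 4, 4, 4, 4, 4, 4, 4, 4, 4, 4, 4, 4, 4, 1].
n − c = 113 − 29 = 84; sign = (−1)^84 = +1.

+1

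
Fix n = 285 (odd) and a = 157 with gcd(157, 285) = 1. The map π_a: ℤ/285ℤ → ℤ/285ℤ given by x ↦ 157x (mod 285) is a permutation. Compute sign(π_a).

-1

Orbit of 49 under x↦157x: [49, 283, 256, 7, 244, 118, 1]… (length divides ord_285(157)).
Decompose π into cycles: lengths [36, 36, 36, 36, 36, 36, 9, 9, 9, 9, 9, 9, 4, 4, 4, 1, 1, 1] (18 cycles, including the fixed point 0).
n − c = 285 − 18 = 267; sign = (−1)^267 = -1.
The Jacobi symbol (157|285) = -1 (Zolotarev) agrees.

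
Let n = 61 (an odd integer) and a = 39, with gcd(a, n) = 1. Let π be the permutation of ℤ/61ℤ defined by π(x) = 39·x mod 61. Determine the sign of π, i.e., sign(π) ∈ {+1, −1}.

+1

Start at x=9: 9 → 46 → 25 → 60 → 22 → 4 → 34 → … (one orbit).
Decompose π into cycles: lengths [30, 30, 1] (3 cycles, including the fixed point 0).
With 3 cycles on 61 points, sign = (−1)^{61−3} = +1.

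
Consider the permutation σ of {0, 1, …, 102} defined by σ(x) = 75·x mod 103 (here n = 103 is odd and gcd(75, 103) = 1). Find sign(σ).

Trace 39: π^k(39) = [39, 41, 88, 8, 85, 92, 102] for k=0..6.
Cycle lengths of π_75 on ℤ/103ℤ: [102, 1]; 2 cycles in total.
n − c = 103 − 2 = 101; sign = (−1)^101 = -1.
The Jacobi symbol (75|103) = -1 (Zolotarev) agrees.

-1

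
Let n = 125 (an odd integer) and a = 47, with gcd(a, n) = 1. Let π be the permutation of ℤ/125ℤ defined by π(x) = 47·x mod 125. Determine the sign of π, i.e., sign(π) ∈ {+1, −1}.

Trace 1: π^k(1) = [1, 47, 84, 73, 56, 7, 79] for k=0..6.
Decompose π into cycles: lengths [100, 20, 4, 1] (4 cycles, including the fixed point 0).
Σ(ℓ_i−1) = 125−4 = 121; sign = (−1)^121 = -1.
Check: (47/125) = -1 by Zolotarev.

-1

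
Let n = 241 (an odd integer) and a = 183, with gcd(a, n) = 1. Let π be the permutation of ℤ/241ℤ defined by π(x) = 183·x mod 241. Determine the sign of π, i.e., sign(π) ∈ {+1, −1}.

Start at x=94: 94 → 91 → 24 → 54 → 1 → 183 → 231 → … (one orbit).
Decompose π into cycles: lengths [15, 15, 15, 15, 15, 15, 15, 15, 15, 15, 15, 15, 15, 15, 15, 15, 1] (17 cycles, including the fixed point 0).
n − c = 241 − 17 = 224; sign = (−1)^224 = +1.

+1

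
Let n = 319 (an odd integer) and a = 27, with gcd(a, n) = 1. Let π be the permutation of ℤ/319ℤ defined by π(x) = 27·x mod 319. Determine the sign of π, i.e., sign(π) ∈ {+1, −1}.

Orbit of 122 under x↦27x: [122, 104, 256, 213, 9, 243, 181]… (length divides ord_319(27)).
π_27 has 6 disjoint cycles with lengths [140, 140, 28, 5, 5, 1] on {0,…,318}.
319 − 6 = 313 transpositions; sign(π) = (−1)^313 = -1.

-1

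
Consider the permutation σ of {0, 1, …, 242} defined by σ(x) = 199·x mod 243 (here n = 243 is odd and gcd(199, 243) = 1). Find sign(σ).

+1

Start at x=199: 199 → 235 → 109 → 64 → 100 → 217 → 172 → … (one orbit).
The orbit structure of x ↦ 199x mod 243: 27 orbits of sizes [27, 27, 27, 27, 27, 27, 9, 9, 9, 9, 9, 9, 3, 3, 3, 3, 3, 3, 1, 1, 1, 1, 1, 1, 1, 1, 1].
243 − 27 = 216 transpositions; sign(π) = (−1)^216 = +1.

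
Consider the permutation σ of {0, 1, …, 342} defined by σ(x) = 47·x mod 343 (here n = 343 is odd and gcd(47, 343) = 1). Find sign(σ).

Orbit of 12 under x↦47x: [12, 221, 97, 100, 241, 8, 33]… (length divides ord_343(47)).
4 cycles of lengths [294, 42, 6, 1].
sign(π) = (−1)^{n − #cycles} = (−1)^{343−4} = (−1)^339 = -1.
Via Zolotarev, sign(π_{47}) = (47|343) = -1.

-1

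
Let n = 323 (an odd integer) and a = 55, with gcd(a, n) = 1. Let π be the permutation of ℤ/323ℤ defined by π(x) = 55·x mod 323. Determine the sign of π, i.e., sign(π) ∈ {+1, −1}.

+1

Orbit of 305 under x↦55x: [305, 302, 137, 106, 16, 234, 273]… (length divides ord_323(55)).
π_55 has 15 disjoint cycles with lengths [36, 36, 36, 36, 36, 36, 36, 36, 9, 9, 4, 4, 4, 4, 1] on {0,…,322}.
With 15 cycles on 323 points, sign = (−1)^{323−15} = +1.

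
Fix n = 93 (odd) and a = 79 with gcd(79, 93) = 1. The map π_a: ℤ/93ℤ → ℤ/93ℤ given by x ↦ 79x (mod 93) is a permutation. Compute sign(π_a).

Start at x=85: 85 → 19 → 13 → 4 → 37 → 40 → 91 → … (one orbit).
Cycle lengths of π_79 on ℤ/93ℤ: [30, 30, 30, 1, 1, 1]; 6 cycles in total.
6 cycles on 93: each ℓ→(−1)^(ℓ−1), product (−1)^87 = -1.
(79|93)_J = -1 (Zolotarev's lemma cross-check).

-1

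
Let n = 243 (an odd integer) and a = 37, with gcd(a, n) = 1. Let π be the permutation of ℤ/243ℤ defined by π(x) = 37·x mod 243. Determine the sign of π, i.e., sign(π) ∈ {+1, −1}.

+1

Start at x=28: 28 → 64 → 181 → 136 → 172 → 46 → 1 → … (one orbit).
The orbit structure of x ↦ 37x mod 243: 27 orbits of sizes [27, 27, 27, 27, 27, 27, 9, 9, 9, 9, 9, 9, 3, 3, 3, 3, 3, 3, 1, 1, 1, 1, 1, 1, 1, 1, 1].
sign(π) = (−1)^{n − #cycles} = (−1)^{243−27} = (−1)^216 = +1.
The Jacobi symbol (37|243) = +1 (Zolotarev) agrees.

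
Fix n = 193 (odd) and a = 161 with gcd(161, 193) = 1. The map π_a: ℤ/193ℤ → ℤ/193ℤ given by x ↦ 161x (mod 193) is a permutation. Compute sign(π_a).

+1

Trace 161: π^k(161) = [161, 59, 42, 7, 162, 27, 101] for k=0..6.
π_161 has 3 disjoint cycles with lengths [96, 96, 1] on {0,…,192}.
Σ(ℓ_i−1) = 193−3 = 190; sign = (−1)^190 = +1.
Zolotarev: (161|193) = +1, matching the cycle-count sign.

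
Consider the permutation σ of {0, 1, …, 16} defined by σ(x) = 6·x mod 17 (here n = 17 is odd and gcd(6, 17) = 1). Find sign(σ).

-1

Orbit of 8 under x↦6x: [8, 14, 16, 11, 15, 5, 13]… (length divides ord_17(6)).
The orbit structure of x ↦ 6x mod 17: 2 orbits of sizes [16, 1].
sign(π) = (−1)^{n − #cycles} = (−1)^{17−2} = (−1)^15 = -1.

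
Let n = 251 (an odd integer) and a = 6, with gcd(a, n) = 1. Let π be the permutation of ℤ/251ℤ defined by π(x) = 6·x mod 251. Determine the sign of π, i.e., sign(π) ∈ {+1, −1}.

-1

Orbit of 154 under x↦6x: [154, 171, 22, 132, 39, 234, 149]… (length divides ord_251(6)).
The orbit structure of x ↦ 6x mod 251: 2 orbits of sizes [250, 1].
n − c = 251 − 2 = 249; sign = (−1)^249 = -1.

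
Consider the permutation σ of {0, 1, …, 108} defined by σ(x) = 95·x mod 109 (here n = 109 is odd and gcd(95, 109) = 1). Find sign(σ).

Orbit of 97 under x↦95x: [97, 59, 46, 10, 78, 107, 28]… (length divides ord_109(95)).
2 cycles of lengths [108, 1].
sign(π) = (−1)^{n − #cycles} = (−1)^{109−2} = (−1)^107 = -1.

-1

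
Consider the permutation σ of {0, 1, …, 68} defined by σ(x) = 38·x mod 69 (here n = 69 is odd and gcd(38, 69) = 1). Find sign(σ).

+1

Start at x=11: 11 → 4 → 14 → 49 → 68 → 31 → 5 → … (one orbit).
Cycle type of π: 22×3 + 2 + 1; total 5 cycles.
n − c = 69 − 5 = 64; sign = (−1)^64 = +1.
Zolotarev: (38|69) = +1, matching the cycle-count sign.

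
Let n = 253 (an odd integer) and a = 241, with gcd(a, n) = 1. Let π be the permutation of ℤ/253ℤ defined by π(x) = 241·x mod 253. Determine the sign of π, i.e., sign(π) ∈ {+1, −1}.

Orbit of 144 under x↦241x: [144, 43, 243, 120, 78, 76, 100]… (length divides ord_253(241)).
Decompose π into cycles: lengths [22, 22, 22, 22, 22, 22, 22, 22, 22, 22, 22, 2, 2, 2, 2, 2, 1] (17 cycles, including the fixed point 0).
253 − 17 = 236 transpositions; sign(π) = (−1)^236 = +1.

+1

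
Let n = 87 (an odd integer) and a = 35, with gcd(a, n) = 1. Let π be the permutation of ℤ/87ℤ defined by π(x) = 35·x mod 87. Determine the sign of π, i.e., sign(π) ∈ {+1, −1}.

Orbit of 38 under x↦35x: [38, 25, 5, 1, 35, 7, 71]… (length divides ord_87(35)).
Cycle lengths of π_35 on ℤ/87ℤ: [14, 14, 14, 14, 14, 14, 2, 1]; 8 cycles in total.
With 8 cycles on 87 points, sign = (−1)^{87−8} = -1.
The Jacobi symbol (35|87) = -1 (Zolotarev) agrees.

-1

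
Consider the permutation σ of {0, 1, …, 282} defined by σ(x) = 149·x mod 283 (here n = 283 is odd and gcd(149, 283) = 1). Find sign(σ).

Start at x=127: 127 → 245 → 281 → 268 → 29 → 76 → 4 → … (one orbit).
Cycle lengths of π_149 on ℤ/283ℤ: [94, 94, 94, 1]; 4 cycles in total.
sign(π) = (−1)^{n − #cycles} = (−1)^{283−4} = (−1)^279 = -1.
(149|283)_J = -1 (Zolotarev's lemma cross-check).

-1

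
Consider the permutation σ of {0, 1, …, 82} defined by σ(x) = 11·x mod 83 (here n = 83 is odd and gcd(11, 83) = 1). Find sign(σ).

+1

Start at x=33: 33 → 31 → 9 → 16 → 10 → 27 → 48 → … (one orbit).
π_11 has 3 disjoint cycles with lengths [41, 41, 1] on {0,…,82}.
sign(π) = (−1)^{n − #cycles} = (−1)^{83−3} = (−1)^80 = +1.
Zolotarev: (11|83) = +1, matching the cycle-count sign.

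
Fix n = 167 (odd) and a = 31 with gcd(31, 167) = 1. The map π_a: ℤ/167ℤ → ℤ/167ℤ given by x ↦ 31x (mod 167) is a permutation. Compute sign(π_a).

+1

Orbit of 22 under x↦31x: [22, 14, 100, 94, 75, 154, 98]… (length divides ord_167(31)).
Cycle lengths of π_31 on ℤ/167ℤ: [83, 83, 1]; 3 cycles in total.
167 − 3 = 164 transpositions; sign(π) = (−1)^164 = +1.
Via Zolotarev, sign(π_{31}) = (31|167) = +1.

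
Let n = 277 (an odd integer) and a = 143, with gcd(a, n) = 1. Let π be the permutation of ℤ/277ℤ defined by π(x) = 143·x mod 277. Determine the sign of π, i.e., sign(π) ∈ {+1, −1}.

-1

Start at x=75: 75 → 199 → 203 → 221 → 25 → 251 → 160 → … (one orbit).
2 cycles of lengths [276, 1].
Σ(ℓ_i−1) = 277−2 = 275; sign = (−1)^275 = -1.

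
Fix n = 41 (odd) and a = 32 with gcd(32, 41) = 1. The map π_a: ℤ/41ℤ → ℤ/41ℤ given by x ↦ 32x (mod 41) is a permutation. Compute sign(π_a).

+1

Orbit of 32 under x↦32x: [32, 40, 9, 1]… (length divides ord_41(32)).
Decompose π into cycles: lengths [4, 4, 4, 4, 4, 4, 4, 4, 4, 4, 1] (11 cycles, including the fixed point 0).
41 − 11 = 30 transpositions; sign(π) = (−1)^30 = +1.
(32|41)_J = +1 (Zolotarev's lemma cross-check).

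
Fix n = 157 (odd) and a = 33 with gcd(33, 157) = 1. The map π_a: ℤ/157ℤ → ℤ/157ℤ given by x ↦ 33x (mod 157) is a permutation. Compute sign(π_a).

+1

Orbit of 108 under x↦33x: [108, 110, 19, 156, 124, 10, 16]… (length divides ord_157(33)).
3 cycles of lengths [78, 78, 1].
sign(π) = (−1)^{n − #cycles} = (−1)^{157−3} = (−1)^154 = +1.
Check: (33/157) = +1 by Zolotarev.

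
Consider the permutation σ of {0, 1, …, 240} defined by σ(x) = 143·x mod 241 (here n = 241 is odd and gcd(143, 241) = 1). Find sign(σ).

Trace 91: π^k(91) = [91, 240, 98, 36, 87, 150, 1] for k=0..6.
The orbit structure of x ↦ 143x mod 241: 25 orbits of sizes [10, 10, 10, 10, 10, 10, 10, 10, 10, 10, 10, 10, 10, 10, 10, 10, 10, 10, 10, 10, 10, 10, 10, 10, 1].
241 − 25 = 216 transpositions; sign(π) = (−1)^216 = +1.
Zolotarev: (143|241) = +1, matching the cycle-count sign.

+1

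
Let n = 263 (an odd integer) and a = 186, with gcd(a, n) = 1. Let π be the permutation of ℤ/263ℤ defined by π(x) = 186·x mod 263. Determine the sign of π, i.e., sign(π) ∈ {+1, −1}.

+1

Start at x=95: 95 → 49 → 172 → 169 → 137 → 234 → 129 → … (one orbit).
3 cycles of lengths [131, 131, 1].
n − c = 263 − 3 = 260; sign = (−1)^260 = +1.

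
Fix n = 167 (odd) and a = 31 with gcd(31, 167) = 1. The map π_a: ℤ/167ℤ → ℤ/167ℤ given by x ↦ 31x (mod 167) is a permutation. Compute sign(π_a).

Orbit of 94 under x↦31x: [94, 75, 154, 98, 32, 157, 24]… (length divides ord_167(31)).
Decompose π into cycles: lengths [83, 83, 1] (3 cycles, including the fixed point 0).
n − c = 167 − 3 = 164; sign = (−1)^164 = +1.
(31|167)_J = +1 (Zolotarev's lemma cross-check).

+1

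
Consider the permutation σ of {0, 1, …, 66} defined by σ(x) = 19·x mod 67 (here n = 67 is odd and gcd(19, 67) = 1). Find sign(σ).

Start at x=47: 47 → 22 → 16 → 36 → 14 → 65 → 29 → … (one orbit).
Cycle lengths of π_19 on ℤ/67ℤ: [33, 33, 1]; 3 cycles in total.
sign(π) = (−1)^{n − #cycles} = (−1)^{67−3} = (−1)^64 = +1.

+1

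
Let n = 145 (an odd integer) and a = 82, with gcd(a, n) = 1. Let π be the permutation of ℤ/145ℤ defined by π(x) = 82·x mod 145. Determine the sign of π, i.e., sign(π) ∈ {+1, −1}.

Trace 123: π^k(123) = [123, 81, 117, 24, 83, 136, 132] for k=0..6.
Decompose π into cycles: lengths [28, 28, 28, 28, 7, 7, 7, 7, 4, 1] (10 cycles, including the fixed point 0).
Σ(ℓ_i−1) = 145−10 = 135; sign = (−1)^135 = -1.
(82|145)_J = -1 (Zolotarev's lemma cross-check).

-1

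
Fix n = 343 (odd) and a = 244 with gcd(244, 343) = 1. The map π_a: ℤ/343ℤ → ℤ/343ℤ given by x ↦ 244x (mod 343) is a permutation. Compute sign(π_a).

-1

Trace 293: π^k(293) = [293, 148, 97, 1, 244, 197, 48] for k=0..6.
Cycle type of π: 14×21 + 2×24 + 1; total 46 cycles.
46 cycles on 343: each ℓ→(−1)^(ℓ−1), product (−1)^297 = -1.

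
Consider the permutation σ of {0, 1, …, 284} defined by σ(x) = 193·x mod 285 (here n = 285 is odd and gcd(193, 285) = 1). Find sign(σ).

Trace 214: π^k(214) = [214, 262, 121, 268, 139, 37, 16] for k=0..6.
Decompose π into cycles: lengths [36, 36, 36, 36, 36, 36, 18, 18, 18, 4, 4, 4, 1, 1, 1] (15 cycles, including the fixed point 0).
Σ(ℓ_i−1) = 285−15 = 270; sign = (−1)^270 = +1.
The Jacobi symbol (193|285) = +1 (Zolotarev) agrees.

+1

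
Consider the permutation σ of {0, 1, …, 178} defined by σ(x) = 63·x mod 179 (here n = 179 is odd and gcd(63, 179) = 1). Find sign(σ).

Trace 92: π^k(92) = [92, 68, 167, 139, 165, 13, 103] for k=0..6.
Cycle type of π: 178 + 1; total 2 cycles.
Σ(ℓ_i−1) = 179−2 = 177; sign = (−1)^177 = -1.
Zolotarev: (63|179) = -1, matching the cycle-count sign.

-1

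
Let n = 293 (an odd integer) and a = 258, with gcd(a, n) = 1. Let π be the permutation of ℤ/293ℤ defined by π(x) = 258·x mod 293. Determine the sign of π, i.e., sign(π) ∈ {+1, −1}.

Start at x=289: 289 → 140 → 81 → 95 → 191 → 54 → 161 → … (one orbit).
Decompose π into cycles: lengths [73, 73, 73, 73, 1] (5 cycles, including the fixed point 0).
n − c = 293 − 5 = 288; sign = (−1)^288 = +1.

+1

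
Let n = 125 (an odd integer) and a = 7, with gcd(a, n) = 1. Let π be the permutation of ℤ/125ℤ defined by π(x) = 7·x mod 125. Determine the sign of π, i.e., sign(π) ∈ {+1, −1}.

-1

Start at x=93: 93 → 26 → 57 → 24 → 43 → 51 → 107 → … (one orbit).
Cycle lengths of π_7 on ℤ/125ℤ: [20, 20, 20, 20, 20, 4, 4, 4, 4, 4, 4, 1]; 12 cycles in total.
sign(π) = (−1)^{n − #cycles} = (−1)^{125−12} = (−1)^113 = -1.
The Jacobi symbol (7|125) = -1 (Zolotarev) agrees.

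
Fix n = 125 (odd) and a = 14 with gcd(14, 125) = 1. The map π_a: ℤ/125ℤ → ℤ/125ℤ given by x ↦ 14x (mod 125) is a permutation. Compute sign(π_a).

+1

Start at x=51: 51 → 89 → 121 → 69 → 91 → 24 → 86 → … (one orbit).
7 cycles of lengths [50, 50, 10, 10, 2, 2, 1].
125 − 7 = 118 transpositions; sign(π) = (−1)^118 = +1.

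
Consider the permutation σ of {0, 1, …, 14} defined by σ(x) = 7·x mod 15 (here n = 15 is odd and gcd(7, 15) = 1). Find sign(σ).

Start at x=4: 4 → 13 → 1 → 7 → 4 (one orbit).
Cycle type of π: 4×3 + 1×3; total 6 cycles.
6 cycles on 15: each ℓ→(−1)^(ℓ−1), product (−1)^9 = -1.
Check: (7/15) = -1 by Zolotarev.

-1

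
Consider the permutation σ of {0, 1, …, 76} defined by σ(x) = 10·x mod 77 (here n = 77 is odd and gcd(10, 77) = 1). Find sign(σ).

Orbit of 23 under x↦10x: [23, 76, 67, 54, 1, 10]… (length divides ord_77(10)).
Decompose π into cycles: lengths [6, 6, 6, 6, 6, 6, 6, 6, 6, 6, 6, 2, 2, 2, 2, 2, 1] (17 cycles, including the fixed point 0).
n − c = 77 − 17 = 60; sign = (−1)^60 = +1.

+1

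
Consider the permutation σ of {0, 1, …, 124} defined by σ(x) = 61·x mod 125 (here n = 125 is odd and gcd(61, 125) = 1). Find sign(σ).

Start at x=71: 71 → 81 → 66 → 26 → 86 → 121 → 6 → … (one orbit).
13 cycles of lengths [25, 25, 25, 25, 5, 5, 5, 5, 1, 1, 1, 1, 1].
Σ(ℓ_i−1) = 125−13 = 112; sign = (−1)^112 = +1.
Via Zolotarev, sign(π_{61}) = (61|125) = +1.

+1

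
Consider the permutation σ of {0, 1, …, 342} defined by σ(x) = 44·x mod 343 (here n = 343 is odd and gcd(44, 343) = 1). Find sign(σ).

Orbit of 72 under x↦44x: [72, 81, 134, 65, 116, 302, 254]… (length divides ord_343(44)).
The orbit structure of x ↦ 44x mod 343: 7 orbits of sizes [147, 147, 21, 21, 3, 3, 1].
343 − 7 = 336 transpositions; sign(π) = (−1)^336 = +1.
Check: (44/343) = +1 by Zolotarev.

+1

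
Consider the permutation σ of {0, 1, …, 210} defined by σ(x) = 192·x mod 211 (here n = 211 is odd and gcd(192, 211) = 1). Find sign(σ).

-1

Trace 111: π^k(111) = [111, 1, 192, 150, 104, 134, 197] for k=0..6.
8 cycles of lengths [30, 30, 30, 30, 30, 30, 30, 1].
8 cycles on 211: each ℓ→(−1)^(ℓ−1), product (−1)^203 = -1.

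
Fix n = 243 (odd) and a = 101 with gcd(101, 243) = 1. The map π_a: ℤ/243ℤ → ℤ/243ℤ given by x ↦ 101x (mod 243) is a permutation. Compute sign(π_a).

-1

Trace 190: π^k(190) = [190, 236, 22, 35, 133, 68, 64] for k=0..6.
Decompose π into cycles: lengths [162, 54, 18, 6, 2, 1] (6 cycles, including the fixed point 0).
243 − 6 = 237 transpositions; sign(π) = (−1)^237 = -1.
Via Zolotarev, sign(π_{101}) = (101|243) = -1.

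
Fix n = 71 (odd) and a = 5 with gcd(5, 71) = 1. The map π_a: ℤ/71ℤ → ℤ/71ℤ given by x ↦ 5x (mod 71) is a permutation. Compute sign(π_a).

+1

Start at x=1: 1 → 5 → 25 → 54 → 57 → 1 (one orbit).
Cycle type of π: 5×14 + 1; total 15 cycles.
With 15 cycles on 71 points, sign = (−1)^{71−15} = +1.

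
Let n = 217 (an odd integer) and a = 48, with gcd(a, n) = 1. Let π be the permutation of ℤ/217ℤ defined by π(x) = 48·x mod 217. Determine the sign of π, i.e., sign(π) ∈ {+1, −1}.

Orbit of 211 under x↦48x: [211, 146, 64, 34, 113, 216, 169]… (length divides ord_217(48)).
π_48 has 11 disjoint cycles with lengths [30, 30, 30, 30, 30, 30, 30, 2, 2, 2, 1] on {0,…,216}.
11 cycles on 217: each ℓ→(−1)^(ℓ−1), product (−1)^206 = +1.
Via Zolotarev, sign(π_{48}) = (48|217) = +1.

+1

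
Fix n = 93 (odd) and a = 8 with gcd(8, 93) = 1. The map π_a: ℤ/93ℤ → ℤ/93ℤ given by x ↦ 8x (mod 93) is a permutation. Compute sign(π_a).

-1

Trace 32: π^k(32) = [32, 70, 2, 16, 35, 1, 8] for k=0..6.
Cycle lengths of π_8 on ℤ/93ℤ: [10, 10, 10, 10, 10, 10, 5, 5, 5, 5, 5, 5, 2, 1]; 14 cycles in total.
n − c = 93 − 14 = 79; sign = (−1)^79 = -1.
Via Zolotarev, sign(π_{8}) = (8|93) = -1.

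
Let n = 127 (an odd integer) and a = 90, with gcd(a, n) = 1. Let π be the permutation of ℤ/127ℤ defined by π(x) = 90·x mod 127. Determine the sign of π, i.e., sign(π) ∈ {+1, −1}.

-1

Trace 126: π^k(126) = [126, 37, 28, 107, 105, 52, 108] for k=0..6.
Cycle type of π: 18×7 + 1; total 8 cycles.
8 cycles on 127: each ℓ→(−1)^(ℓ−1), product (−1)^119 = -1.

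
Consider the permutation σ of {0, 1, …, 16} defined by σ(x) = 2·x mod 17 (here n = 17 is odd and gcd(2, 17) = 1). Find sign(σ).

+1

Start at x=16: 16 → 15 → 13 → 9 → 1 → 2 → 4 → … (one orbit).
The orbit structure of x ↦ 2x mod 17: 3 orbits of sizes [8, 8, 1].
17 − 3 = 14 transpositions; sign(π) = (−1)^14 = +1.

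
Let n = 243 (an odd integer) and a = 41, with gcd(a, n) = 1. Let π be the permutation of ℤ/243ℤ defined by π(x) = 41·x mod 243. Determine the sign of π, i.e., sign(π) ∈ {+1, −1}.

-1

Start at x=113: 113 → 16 → 170 → 166 → 2 → 82 → 203 → … (one orbit).
Cycle type of π: 162 + 54 + 18 + 6 + 2 + 1; total 6 cycles.
With 6 cycles on 243 points, sign = (−1)^{243−6} = -1.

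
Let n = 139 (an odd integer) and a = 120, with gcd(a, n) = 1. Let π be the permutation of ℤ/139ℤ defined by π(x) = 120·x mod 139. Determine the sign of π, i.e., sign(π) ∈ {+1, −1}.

+1

Orbit of 4 under x↦120x: [4, 63, 54, 86, 34, 49, 42]… (length divides ord_139(120)).
3 cycles of lengths [69, 69, 1].
3 cycles on 139: each ℓ→(−1)^(ℓ−1), product (−1)^136 = +1.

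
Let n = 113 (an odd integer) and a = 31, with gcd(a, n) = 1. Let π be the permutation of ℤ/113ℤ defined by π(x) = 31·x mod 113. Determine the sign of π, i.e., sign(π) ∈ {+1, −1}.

+1

Start at x=8: 8 → 22 → 4 → 11 → 2 → 62 → 1 → … (one orbit).
Decompose π into cycles: lengths [56, 56, 1] (3 cycles, including the fixed point 0).
3 cycles on 113: each ℓ→(−1)^(ℓ−1), product (−1)^110 = +1.
Via Zolotarev, sign(π_{31}) = (31|113) = +1.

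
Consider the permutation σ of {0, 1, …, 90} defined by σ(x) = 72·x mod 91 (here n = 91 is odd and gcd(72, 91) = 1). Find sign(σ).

Start at x=67: 67 → 1 → 72 → 88 → 57 → 9 → 11 → … (one orbit).
Cycle type of π: 12×7 + 3×2 + 1; total 10 cycles.
91 − 10 = 81 transpositions; sign(π) = (−1)^81 = -1.
Via Zolotarev, sign(π_{72}) = (72|91) = -1.

-1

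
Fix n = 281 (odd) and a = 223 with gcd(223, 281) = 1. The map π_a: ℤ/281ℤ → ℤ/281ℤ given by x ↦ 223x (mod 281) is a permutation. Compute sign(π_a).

+1

Trace 273: π^k(273) = [273, 183, 64, 222, 50, 191, 162] for k=0..6.
5 cycles of lengths [70, 70, 70, 70, 1].
Σ(ℓ_i−1) = 281−5 = 276; sign = (−1)^276 = +1.
The Jacobi symbol (223|281) = +1 (Zolotarev) agrees.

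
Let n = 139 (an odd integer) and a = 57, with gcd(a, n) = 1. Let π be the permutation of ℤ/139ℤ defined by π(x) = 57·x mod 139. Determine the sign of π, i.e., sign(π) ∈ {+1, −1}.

Trace 77: π^k(77) = [77, 80, 112, 129, 125, 36, 106] for k=0..6.
The orbit structure of x ↦ 57x mod 139: 7 orbits of sizes [23, 23, 23, 23, 23, 23, 1].
Σ(ℓ_i−1) = 139−7 = 132; sign = (−1)^132 = +1.

+1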